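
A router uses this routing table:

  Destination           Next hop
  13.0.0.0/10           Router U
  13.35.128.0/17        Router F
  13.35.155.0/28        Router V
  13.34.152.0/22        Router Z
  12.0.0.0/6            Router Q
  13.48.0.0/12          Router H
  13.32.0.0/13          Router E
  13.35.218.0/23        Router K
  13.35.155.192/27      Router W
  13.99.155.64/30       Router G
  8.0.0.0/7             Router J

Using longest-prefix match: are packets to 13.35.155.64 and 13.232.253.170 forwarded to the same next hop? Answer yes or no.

no

13.35.155.64: longest match 13.35.128.0/17 -> Router F
13.232.253.170: longest match 12.0.0.0/6 -> Router Q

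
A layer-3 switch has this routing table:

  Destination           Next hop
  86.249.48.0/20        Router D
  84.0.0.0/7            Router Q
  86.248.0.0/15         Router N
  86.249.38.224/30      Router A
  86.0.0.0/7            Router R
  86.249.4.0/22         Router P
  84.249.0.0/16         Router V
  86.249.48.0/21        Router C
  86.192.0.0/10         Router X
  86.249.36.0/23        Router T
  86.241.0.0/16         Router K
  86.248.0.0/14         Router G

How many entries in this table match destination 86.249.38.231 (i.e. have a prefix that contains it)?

4

Prefixes containing 86.249.38.231:
  86.0.0.0/7 (86.0.0.0 - 87.255.255.255)
  86.192.0.0/10 (86.192.0.0 - 86.255.255.255)
  86.248.0.0/14 (86.248.0.0 - 86.251.255.255)
  86.248.0.0/15 (86.248.0.0 - 86.249.255.255)
Total matching entries: 4.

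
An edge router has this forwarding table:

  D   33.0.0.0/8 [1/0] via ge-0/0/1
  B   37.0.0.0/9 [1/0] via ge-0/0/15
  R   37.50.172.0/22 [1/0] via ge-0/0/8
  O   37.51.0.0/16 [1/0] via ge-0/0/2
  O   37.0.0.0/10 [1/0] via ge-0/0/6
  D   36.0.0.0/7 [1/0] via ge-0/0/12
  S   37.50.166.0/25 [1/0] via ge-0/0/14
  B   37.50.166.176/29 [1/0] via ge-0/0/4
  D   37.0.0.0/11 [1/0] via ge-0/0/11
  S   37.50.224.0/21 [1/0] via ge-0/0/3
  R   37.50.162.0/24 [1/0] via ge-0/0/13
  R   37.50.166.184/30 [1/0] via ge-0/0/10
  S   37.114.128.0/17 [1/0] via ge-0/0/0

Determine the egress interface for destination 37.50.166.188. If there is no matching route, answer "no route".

Routes whose prefix contains 37.50.166.188:
  36.0.0.0/7 (36.0.0.0 - 37.255.255.255) -> ge-0/0/12
  37.0.0.0/9 (37.0.0.0 - 37.127.255.255) -> ge-0/0/15
  37.0.0.0/10 (37.0.0.0 - 37.63.255.255) -> ge-0/0/6
More-specific entries that do NOT match:
  37.50.166.184/30 (37.50.166.184 - 37.50.166.187) does not contain 37.50.166.188
  37.50.166.176/29 (37.50.166.176 - 37.50.166.183) does not contain 37.50.166.188
  37.50.166.0/25 (37.50.166.0 - 37.50.166.127) does not contain 37.50.166.188
  37.50.162.0/24 (37.50.162.0 - 37.50.162.255) does not contain 37.50.166.188
  37.50.172.0/22 (37.50.172.0 - 37.50.175.255) does not contain 37.50.166.188
  37.50.224.0/21 (37.50.224.0 - 37.50.231.255) does not contain 37.50.166.188
  37.114.128.0/17 (37.114.128.0 - 37.114.255.255) does not contain 37.50.166.188
  37.51.0.0/16 (37.51.0.0 - 37.51.255.255) does not contain 37.50.166.188
  37.0.0.0/11 (37.0.0.0 - 37.31.255.255) does not contain 37.50.166.188
Longest matching prefix is /10 -> interface ge-0/0/6.

ge-0/0/6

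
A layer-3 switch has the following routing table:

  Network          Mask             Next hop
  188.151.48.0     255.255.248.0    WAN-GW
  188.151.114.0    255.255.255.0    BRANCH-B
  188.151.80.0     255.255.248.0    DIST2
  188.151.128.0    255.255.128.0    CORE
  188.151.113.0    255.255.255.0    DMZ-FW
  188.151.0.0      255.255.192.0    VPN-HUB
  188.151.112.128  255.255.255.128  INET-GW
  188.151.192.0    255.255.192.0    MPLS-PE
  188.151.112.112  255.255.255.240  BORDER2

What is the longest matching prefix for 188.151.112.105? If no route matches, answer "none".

188.151.112.105 is outside every listed prefix and there is no default route.

none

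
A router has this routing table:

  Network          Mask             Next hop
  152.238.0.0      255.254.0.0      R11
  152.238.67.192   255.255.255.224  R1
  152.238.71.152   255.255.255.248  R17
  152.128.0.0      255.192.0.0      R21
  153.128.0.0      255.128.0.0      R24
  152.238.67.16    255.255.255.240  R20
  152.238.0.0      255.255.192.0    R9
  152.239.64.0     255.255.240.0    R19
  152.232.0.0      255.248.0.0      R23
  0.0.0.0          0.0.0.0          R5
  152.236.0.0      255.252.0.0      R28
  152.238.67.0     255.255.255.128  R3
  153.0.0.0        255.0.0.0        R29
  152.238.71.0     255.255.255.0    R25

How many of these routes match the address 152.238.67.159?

4

Prefixes containing 152.238.67.159:
  0.0.0.0/0 (default, matches everything)
  152.232.0.0/13 (152.232.0.0 - 152.239.255.255)
  152.236.0.0/14 (152.236.0.0 - 152.239.255.255)
  152.238.0.0/15 (152.238.0.0 - 152.239.255.255)
Total matching entries: 4.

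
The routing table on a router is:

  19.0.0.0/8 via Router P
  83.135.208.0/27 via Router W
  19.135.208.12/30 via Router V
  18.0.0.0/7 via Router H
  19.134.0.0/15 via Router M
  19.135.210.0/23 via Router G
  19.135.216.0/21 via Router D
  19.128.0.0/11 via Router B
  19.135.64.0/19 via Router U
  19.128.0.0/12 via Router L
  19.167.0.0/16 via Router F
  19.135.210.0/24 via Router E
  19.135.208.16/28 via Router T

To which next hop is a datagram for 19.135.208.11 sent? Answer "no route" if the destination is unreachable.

Routes whose prefix contains 19.135.208.11:
  18.0.0.0/7 (18.0.0.0 - 19.255.255.255) -> Router H
  19.0.0.0/8 (19.0.0.0 - 19.255.255.255) -> Router P
  19.128.0.0/11 (19.128.0.0 - 19.159.255.255) -> Router B
  19.128.0.0/12 (19.128.0.0 - 19.143.255.255) -> Router L
  19.134.0.0/15 (19.134.0.0 - 19.135.255.255) -> Router M
More-specific entries that do NOT match:
  19.135.208.12/30 (19.135.208.12 - 19.135.208.15) does not contain 19.135.208.11
  19.135.208.16/28 (19.135.208.16 - 19.135.208.31) does not contain 19.135.208.11
  83.135.208.0/27 (83.135.208.0 - 83.135.208.31) does not contain 19.135.208.11
  19.135.210.0/24 (19.135.210.0 - 19.135.210.255) does not contain 19.135.208.11
  19.135.210.0/23 (19.135.210.0 - 19.135.211.255) does not contain 19.135.208.11
  19.135.216.0/21 (19.135.216.0 - 19.135.223.255) does not contain 19.135.208.11
  19.135.64.0/19 (19.135.64.0 - 19.135.95.255) does not contain 19.135.208.11
  19.167.0.0/16 (19.167.0.0 - 19.167.255.255) does not contain 19.135.208.11
Longest matching prefix is /15 -> next hop Router M.

Router M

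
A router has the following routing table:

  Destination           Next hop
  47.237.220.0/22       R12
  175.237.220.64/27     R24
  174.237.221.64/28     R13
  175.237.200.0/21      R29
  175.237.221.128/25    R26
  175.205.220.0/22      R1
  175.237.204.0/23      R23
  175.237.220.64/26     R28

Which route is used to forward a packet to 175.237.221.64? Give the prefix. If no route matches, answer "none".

none

175.237.221.64 is outside every listed prefix and there is no default route.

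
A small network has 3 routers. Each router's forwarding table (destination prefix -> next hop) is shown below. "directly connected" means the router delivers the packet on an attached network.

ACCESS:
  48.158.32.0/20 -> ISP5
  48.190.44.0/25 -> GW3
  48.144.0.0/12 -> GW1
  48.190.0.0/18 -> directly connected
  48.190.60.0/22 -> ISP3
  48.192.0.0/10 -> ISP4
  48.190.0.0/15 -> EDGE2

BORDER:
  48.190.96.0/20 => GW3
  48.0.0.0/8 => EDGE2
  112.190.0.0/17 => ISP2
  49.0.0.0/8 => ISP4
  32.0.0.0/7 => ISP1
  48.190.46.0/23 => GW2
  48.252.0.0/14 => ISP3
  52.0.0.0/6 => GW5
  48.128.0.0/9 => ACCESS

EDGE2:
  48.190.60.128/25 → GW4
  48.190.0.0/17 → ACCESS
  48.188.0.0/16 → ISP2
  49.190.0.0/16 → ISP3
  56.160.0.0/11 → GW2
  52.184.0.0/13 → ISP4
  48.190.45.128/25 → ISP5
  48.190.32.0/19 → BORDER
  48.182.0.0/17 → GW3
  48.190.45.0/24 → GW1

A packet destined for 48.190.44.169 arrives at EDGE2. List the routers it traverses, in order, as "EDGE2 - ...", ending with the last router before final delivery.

EDGE2 - BORDER - ACCESS

At EDGE2: longest match for 48.190.44.169 is 48.190.32.0/19 -> BORDER
At BORDER: longest match for 48.190.44.169 is 48.128.0.0/9 -> ACCESS
At ACCESS: longest match for 48.190.44.169 is 48.190.0.0/18 -> directly connected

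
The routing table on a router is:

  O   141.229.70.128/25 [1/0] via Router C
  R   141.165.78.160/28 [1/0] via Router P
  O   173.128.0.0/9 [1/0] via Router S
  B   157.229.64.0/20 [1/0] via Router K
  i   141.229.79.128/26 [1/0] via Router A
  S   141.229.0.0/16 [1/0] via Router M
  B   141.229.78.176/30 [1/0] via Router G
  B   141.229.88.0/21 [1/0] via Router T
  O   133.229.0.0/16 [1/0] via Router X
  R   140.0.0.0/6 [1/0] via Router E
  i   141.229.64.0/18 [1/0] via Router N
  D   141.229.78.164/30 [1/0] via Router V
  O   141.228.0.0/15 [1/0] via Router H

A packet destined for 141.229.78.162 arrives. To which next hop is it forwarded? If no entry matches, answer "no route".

Routes whose prefix contains 141.229.78.162:
  140.0.0.0/6 (140.0.0.0 - 143.255.255.255) -> Router E
  141.228.0.0/15 (141.228.0.0 - 141.229.255.255) -> Router H
  141.229.0.0/16 (141.229.0.0 - 141.229.255.255) -> Router M
  141.229.64.0/18 (141.229.64.0 - 141.229.127.255) -> Router N
More-specific entries that do NOT match:
  141.229.78.176/30 (141.229.78.176 - 141.229.78.179) does not contain 141.229.78.162
  141.229.78.164/30 (141.229.78.164 - 141.229.78.167) does not contain 141.229.78.162
  141.165.78.160/28 (141.165.78.160 - 141.165.78.175) does not contain 141.229.78.162
  141.229.79.128/26 (141.229.79.128 - 141.229.79.191) does not contain 141.229.78.162
  141.229.70.128/25 (141.229.70.128 - 141.229.70.255) does not contain 141.229.78.162
  141.229.88.0/21 (141.229.88.0 - 141.229.95.255) does not contain 141.229.78.162
  157.229.64.0/20 (157.229.64.0 - 157.229.79.255) does not contain 141.229.78.162
Longest matching prefix is /18 -> next hop Router N.

Router N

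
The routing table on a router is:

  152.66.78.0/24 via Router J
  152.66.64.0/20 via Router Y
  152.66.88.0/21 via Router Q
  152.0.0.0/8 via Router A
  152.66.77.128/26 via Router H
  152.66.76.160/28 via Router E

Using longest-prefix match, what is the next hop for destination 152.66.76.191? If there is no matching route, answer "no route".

Router Y

Routes whose prefix contains 152.66.76.191:
  152.0.0.0/8 (152.0.0.0 - 152.255.255.255) -> Router A
  152.66.64.0/20 (152.66.64.0 - 152.66.79.255) -> Router Y
More-specific entries that do NOT match:
  152.66.76.160/28 (152.66.76.160 - 152.66.76.175) does not contain 152.66.76.191
  152.66.77.128/26 (152.66.77.128 - 152.66.77.191) does not contain 152.66.76.191
  152.66.78.0/24 (152.66.78.0 - 152.66.78.255) does not contain 152.66.76.191
  152.66.88.0/21 (152.66.88.0 - 152.66.95.255) does not contain 152.66.76.191
Longest matching prefix is /20 -> next hop Router Y.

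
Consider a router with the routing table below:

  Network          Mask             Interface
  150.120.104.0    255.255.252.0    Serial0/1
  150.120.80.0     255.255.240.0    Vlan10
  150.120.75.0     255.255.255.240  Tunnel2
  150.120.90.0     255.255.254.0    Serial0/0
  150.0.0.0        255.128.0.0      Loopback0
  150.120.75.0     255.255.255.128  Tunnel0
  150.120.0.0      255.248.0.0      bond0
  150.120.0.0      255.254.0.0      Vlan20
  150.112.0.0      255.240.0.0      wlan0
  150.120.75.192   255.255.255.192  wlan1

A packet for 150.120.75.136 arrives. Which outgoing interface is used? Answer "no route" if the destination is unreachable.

Vlan20

Routes whose prefix contains 150.120.75.136:
  150.0.0.0/9 (150.0.0.0 - 150.127.255.255) -> Loopback0
  150.112.0.0/12 (150.112.0.0 - 150.127.255.255) -> wlan0
  150.120.0.0/13 (150.120.0.0 - 150.127.255.255) -> bond0
  150.120.0.0/15 (150.120.0.0 - 150.121.255.255) -> Vlan20
More-specific entries that do NOT match:
  150.120.75.0/28 (150.120.75.0 - 150.120.75.15) does not contain 150.120.75.136
  150.120.75.192/26 (150.120.75.192 - 150.120.75.255) does not contain 150.120.75.136
  150.120.75.0/25 (150.120.75.0 - 150.120.75.127) does not contain 150.120.75.136
  150.120.90.0/23 (150.120.90.0 - 150.120.91.255) does not contain 150.120.75.136
  150.120.104.0/22 (150.120.104.0 - 150.120.107.255) does not contain 150.120.75.136
  150.120.80.0/20 (150.120.80.0 - 150.120.95.255) does not contain 150.120.75.136
Longest matching prefix is /15 -> interface Vlan20.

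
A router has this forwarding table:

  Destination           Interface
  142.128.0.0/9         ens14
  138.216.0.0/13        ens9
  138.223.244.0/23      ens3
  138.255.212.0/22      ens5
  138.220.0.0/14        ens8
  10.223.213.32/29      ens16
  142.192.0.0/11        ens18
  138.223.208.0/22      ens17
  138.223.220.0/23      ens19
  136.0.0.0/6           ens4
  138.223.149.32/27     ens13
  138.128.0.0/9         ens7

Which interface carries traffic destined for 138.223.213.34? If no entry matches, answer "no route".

Routes whose prefix contains 138.223.213.34:
  136.0.0.0/6 (136.0.0.0 - 139.255.255.255) -> ens4
  138.128.0.0/9 (138.128.0.0 - 138.255.255.255) -> ens7
  138.216.0.0/13 (138.216.0.0 - 138.223.255.255) -> ens9
  138.220.0.0/14 (138.220.0.0 - 138.223.255.255) -> ens8
More-specific entries that do NOT match:
  10.223.213.32/29 (10.223.213.32 - 10.223.213.39) does not contain 138.223.213.34
  138.223.149.32/27 (138.223.149.32 - 138.223.149.63) does not contain 138.223.213.34
  138.223.244.0/23 (138.223.244.0 - 138.223.245.255) does not contain 138.223.213.34
  138.223.220.0/23 (138.223.220.0 - 138.223.221.255) does not contain 138.223.213.34
  138.255.212.0/22 (138.255.212.0 - 138.255.215.255) does not contain 138.223.213.34
  138.223.208.0/22 (138.223.208.0 - 138.223.211.255) does not contain 138.223.213.34
Longest matching prefix is /14 -> interface ens8.

ens8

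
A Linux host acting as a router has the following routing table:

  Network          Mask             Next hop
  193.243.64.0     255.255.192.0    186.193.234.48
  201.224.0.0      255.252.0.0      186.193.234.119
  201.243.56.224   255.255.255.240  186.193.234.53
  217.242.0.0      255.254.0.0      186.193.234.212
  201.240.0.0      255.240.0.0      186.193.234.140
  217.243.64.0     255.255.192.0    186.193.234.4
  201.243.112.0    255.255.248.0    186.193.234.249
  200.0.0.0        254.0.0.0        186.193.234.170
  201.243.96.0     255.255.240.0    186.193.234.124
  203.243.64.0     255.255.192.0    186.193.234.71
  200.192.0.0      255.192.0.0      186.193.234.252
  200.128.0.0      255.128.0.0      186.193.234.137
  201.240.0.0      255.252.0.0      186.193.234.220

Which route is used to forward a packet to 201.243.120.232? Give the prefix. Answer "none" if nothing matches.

Entries matching 201.243.120.232:
  200.0.0.0/7 (200.0.0.0 - 201.255.255.255)
  201.240.0.0/12 (201.240.0.0 - 201.255.255.255)
  201.240.0.0/14 (201.240.0.0 - 201.243.255.255)
Most specific is 201.240.0.0/14.

201.240.0.0/14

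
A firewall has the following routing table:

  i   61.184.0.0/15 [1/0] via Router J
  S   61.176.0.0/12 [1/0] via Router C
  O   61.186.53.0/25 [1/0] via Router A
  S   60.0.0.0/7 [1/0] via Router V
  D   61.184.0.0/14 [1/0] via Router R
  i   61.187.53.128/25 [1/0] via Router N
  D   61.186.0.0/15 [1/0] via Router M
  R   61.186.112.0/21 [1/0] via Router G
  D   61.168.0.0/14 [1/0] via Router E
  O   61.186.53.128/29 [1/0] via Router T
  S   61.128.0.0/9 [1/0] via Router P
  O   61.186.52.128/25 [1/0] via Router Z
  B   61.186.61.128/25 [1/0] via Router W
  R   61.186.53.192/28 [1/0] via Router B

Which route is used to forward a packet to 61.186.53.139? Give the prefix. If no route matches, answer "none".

Entries matching 61.186.53.139:
  60.0.0.0/7 (60.0.0.0 - 61.255.255.255)
  61.128.0.0/9 (61.128.0.0 - 61.255.255.255)
  61.176.0.0/12 (61.176.0.0 - 61.191.255.255)
  61.184.0.0/14 (61.184.0.0 - 61.187.255.255)
  61.186.0.0/15 (61.186.0.0 - 61.187.255.255)
Most specific is 61.186.0.0/15.

61.186.0.0/15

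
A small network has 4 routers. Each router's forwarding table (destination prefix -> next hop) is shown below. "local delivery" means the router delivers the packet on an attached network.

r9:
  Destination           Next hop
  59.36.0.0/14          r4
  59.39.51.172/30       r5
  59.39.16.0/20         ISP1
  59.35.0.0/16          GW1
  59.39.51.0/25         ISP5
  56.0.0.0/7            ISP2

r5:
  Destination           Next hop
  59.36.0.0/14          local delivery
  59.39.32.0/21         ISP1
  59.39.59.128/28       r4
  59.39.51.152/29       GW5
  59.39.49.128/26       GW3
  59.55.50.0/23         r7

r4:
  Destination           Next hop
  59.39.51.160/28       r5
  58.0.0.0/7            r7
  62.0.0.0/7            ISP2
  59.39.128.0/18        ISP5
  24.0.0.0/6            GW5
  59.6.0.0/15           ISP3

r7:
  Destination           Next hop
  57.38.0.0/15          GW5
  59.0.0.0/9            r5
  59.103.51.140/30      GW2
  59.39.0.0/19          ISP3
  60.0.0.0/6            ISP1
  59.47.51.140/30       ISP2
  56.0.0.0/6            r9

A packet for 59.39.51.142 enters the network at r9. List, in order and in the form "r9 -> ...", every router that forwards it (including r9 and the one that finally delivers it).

r9 -> r4 -> r7 -> r5

At r9: longest match for 59.39.51.142 is 59.36.0.0/14 -> r4
At r4: longest match for 59.39.51.142 is 58.0.0.0/7 -> r7
At r7: longest match for 59.39.51.142 is 59.0.0.0/9 -> r5
At r5: longest match for 59.39.51.142 is 59.36.0.0/14 -> local delivery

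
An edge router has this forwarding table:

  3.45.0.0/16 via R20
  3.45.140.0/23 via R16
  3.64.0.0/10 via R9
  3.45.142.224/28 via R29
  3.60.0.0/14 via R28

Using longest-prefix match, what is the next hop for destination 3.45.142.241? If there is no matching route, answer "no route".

R20

Routes whose prefix contains 3.45.142.241:
  3.45.0.0/16 (3.45.0.0 - 3.45.255.255) -> R20
More-specific entries that do NOT match:
  3.45.142.224/28 (3.45.142.224 - 3.45.142.239) does not contain 3.45.142.241
  3.45.140.0/23 (3.45.140.0 - 3.45.141.255) does not contain 3.45.142.241
Longest matching prefix is /16 -> next hop R20.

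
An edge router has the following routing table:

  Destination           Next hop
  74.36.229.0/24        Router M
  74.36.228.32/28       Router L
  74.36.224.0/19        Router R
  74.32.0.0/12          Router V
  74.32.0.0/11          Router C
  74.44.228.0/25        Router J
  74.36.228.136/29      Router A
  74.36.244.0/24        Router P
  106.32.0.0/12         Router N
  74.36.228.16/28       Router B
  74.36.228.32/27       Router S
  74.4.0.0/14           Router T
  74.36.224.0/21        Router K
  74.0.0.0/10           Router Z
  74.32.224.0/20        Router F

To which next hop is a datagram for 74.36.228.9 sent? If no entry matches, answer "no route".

Router K

Routes whose prefix contains 74.36.228.9:
  74.0.0.0/10 (74.0.0.0 - 74.63.255.255) -> Router Z
  74.32.0.0/11 (74.32.0.0 - 74.63.255.255) -> Router C
  74.32.0.0/12 (74.32.0.0 - 74.47.255.255) -> Router V
  74.36.224.0/19 (74.36.224.0 - 74.36.255.255) -> Router R
  74.36.224.0/21 (74.36.224.0 - 74.36.231.255) -> Router K
More-specific entries that do NOT match:
  74.36.228.136/29 (74.36.228.136 - 74.36.228.143) does not contain 74.36.228.9
  74.36.228.32/28 (74.36.228.32 - 74.36.228.47) does not contain 74.36.228.9
  74.36.228.16/28 (74.36.228.16 - 74.36.228.31) does not contain 74.36.228.9
  74.36.228.32/27 (74.36.228.32 - 74.36.228.63) does not contain 74.36.228.9
  74.44.228.0/25 (74.44.228.0 - 74.44.228.127) does not contain 74.36.228.9
  74.36.229.0/24 (74.36.229.0 - 74.36.229.255) does not contain 74.36.228.9
  74.36.244.0/24 (74.36.244.0 - 74.36.244.255) does not contain 74.36.228.9
Longest matching prefix is /21 -> next hop Router K.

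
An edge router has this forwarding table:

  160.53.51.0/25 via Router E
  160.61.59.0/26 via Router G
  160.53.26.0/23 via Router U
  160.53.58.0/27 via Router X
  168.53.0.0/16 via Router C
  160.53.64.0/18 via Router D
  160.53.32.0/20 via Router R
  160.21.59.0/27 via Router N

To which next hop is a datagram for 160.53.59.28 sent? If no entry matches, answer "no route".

no route

No entry's prefix contains 160.53.59.28; there is no default route.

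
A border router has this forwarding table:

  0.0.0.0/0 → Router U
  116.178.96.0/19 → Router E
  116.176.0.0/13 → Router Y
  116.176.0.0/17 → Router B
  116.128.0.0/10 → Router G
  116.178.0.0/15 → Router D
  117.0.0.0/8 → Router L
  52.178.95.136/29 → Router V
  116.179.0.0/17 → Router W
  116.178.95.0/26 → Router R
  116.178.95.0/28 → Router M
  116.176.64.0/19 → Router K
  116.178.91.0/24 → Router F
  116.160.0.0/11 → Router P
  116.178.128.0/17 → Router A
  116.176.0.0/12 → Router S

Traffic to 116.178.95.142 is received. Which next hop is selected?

Routes whose prefix contains 116.178.95.142:
  0.0.0.0/0 (default, matches everything) -> Router U
  116.128.0.0/10 (116.128.0.0 - 116.191.255.255) -> Router G
  116.160.0.0/11 (116.160.0.0 - 116.191.255.255) -> Router P
  116.176.0.0/12 (116.176.0.0 - 116.191.255.255) -> Router S
  116.176.0.0/13 (116.176.0.0 - 116.183.255.255) -> Router Y
  116.178.0.0/15 (116.178.0.0 - 116.179.255.255) -> Router D
More-specific entries that do NOT match:
  52.178.95.136/29 (52.178.95.136 - 52.178.95.143) does not contain 116.178.95.142
  116.178.95.0/28 (116.178.95.0 - 116.178.95.15) does not contain 116.178.95.142
  116.178.95.0/26 (116.178.95.0 - 116.178.95.63) does not contain 116.178.95.142
  116.178.91.0/24 (116.178.91.0 - 116.178.91.255) does not contain 116.178.95.142
  116.178.96.0/19 (116.178.96.0 - 116.178.127.255) does not contain 116.178.95.142
  116.176.64.0/19 (116.176.64.0 - 116.176.95.255) does not contain 116.178.95.142
  116.176.0.0/17 (116.176.0.0 - 116.176.127.255) does not contain 116.178.95.142
  116.179.0.0/17 (116.179.0.0 - 116.179.127.255) does not contain 116.178.95.142
  116.178.128.0/17 (116.178.128.0 - 116.178.255.255) does not contain 116.178.95.142
Longest matching prefix is /15 -> next hop Router D.

Router D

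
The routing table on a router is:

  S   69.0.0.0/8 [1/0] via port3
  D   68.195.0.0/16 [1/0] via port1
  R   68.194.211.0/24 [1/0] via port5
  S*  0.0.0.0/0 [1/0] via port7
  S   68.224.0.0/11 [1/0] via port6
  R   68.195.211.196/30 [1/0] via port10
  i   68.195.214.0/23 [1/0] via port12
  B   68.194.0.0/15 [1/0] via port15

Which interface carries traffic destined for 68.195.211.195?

Routes whose prefix contains 68.195.211.195:
  0.0.0.0/0 (default, matches everything) -> port7
  68.194.0.0/15 (68.194.0.0 - 68.195.255.255) -> port15
  68.195.0.0/16 (68.195.0.0 - 68.195.255.255) -> port1
More-specific entries that do NOT match:
  68.195.211.196/30 (68.195.211.196 - 68.195.211.199) does not contain 68.195.211.195
  68.194.211.0/24 (68.194.211.0 - 68.194.211.255) does not contain 68.195.211.195
  68.195.214.0/23 (68.195.214.0 - 68.195.215.255) does not contain 68.195.211.195
Longest matching prefix is /16 -> interface port1.

port1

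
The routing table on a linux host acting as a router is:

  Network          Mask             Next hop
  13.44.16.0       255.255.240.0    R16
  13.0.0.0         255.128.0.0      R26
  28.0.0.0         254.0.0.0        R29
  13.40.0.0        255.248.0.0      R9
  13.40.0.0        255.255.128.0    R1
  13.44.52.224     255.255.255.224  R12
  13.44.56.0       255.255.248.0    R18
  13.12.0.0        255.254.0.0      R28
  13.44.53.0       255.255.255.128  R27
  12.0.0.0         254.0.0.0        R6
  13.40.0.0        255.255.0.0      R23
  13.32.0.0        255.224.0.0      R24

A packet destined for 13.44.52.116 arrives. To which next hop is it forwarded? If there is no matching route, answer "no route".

R9

Routes whose prefix contains 13.44.52.116:
  12.0.0.0/7 (12.0.0.0 - 13.255.255.255) -> R6
  13.0.0.0/9 (13.0.0.0 - 13.127.255.255) -> R26
  13.32.0.0/11 (13.32.0.0 - 13.63.255.255) -> R24
  13.40.0.0/13 (13.40.0.0 - 13.47.255.255) -> R9
More-specific entries that do NOT match:
  13.44.52.224/27 (13.44.52.224 - 13.44.52.255) does not contain 13.44.52.116
  13.44.53.0/25 (13.44.53.0 - 13.44.53.127) does not contain 13.44.52.116
  13.44.56.0/21 (13.44.56.0 - 13.44.63.255) does not contain 13.44.52.116
  13.44.16.0/20 (13.44.16.0 - 13.44.31.255) does not contain 13.44.52.116
  13.40.0.0/17 (13.40.0.0 - 13.40.127.255) does not contain 13.44.52.116
  13.40.0.0/16 (13.40.0.0 - 13.40.255.255) does not contain 13.44.52.116
  13.12.0.0/15 (13.12.0.0 - 13.13.255.255) does not contain 13.44.52.116
Longest matching prefix is /13 -> next hop R9.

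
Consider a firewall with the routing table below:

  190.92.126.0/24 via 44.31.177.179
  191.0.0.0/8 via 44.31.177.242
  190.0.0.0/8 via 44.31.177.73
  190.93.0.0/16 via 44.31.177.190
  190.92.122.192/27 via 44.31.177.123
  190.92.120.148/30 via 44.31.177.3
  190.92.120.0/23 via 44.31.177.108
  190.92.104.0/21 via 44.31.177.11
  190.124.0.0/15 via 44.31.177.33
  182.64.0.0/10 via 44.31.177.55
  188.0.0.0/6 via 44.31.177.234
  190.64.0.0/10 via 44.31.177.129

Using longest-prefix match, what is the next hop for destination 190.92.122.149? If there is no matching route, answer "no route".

Routes whose prefix contains 190.92.122.149:
  188.0.0.0/6 (188.0.0.0 - 191.255.255.255) -> 44.31.177.234
  190.0.0.0/8 (190.0.0.0 - 190.255.255.255) -> 44.31.177.73
  190.64.0.0/10 (190.64.0.0 - 190.127.255.255) -> 44.31.177.129
More-specific entries that do NOT match:
  190.92.120.148/30 (190.92.120.148 - 190.92.120.151) does not contain 190.92.122.149
  190.92.122.192/27 (190.92.122.192 - 190.92.122.223) does not contain 190.92.122.149
  190.92.126.0/24 (190.92.126.0 - 190.92.126.255) does not contain 190.92.122.149
  190.92.120.0/23 (190.92.120.0 - 190.92.121.255) does not contain 190.92.122.149
  190.92.104.0/21 (190.92.104.0 - 190.92.111.255) does not contain 190.92.122.149
  190.93.0.0/16 (190.93.0.0 - 190.93.255.255) does not contain 190.92.122.149
  190.124.0.0/15 (190.124.0.0 - 190.125.255.255) does not contain 190.92.122.149
Longest matching prefix is /10 -> next hop 44.31.177.129.

44.31.177.129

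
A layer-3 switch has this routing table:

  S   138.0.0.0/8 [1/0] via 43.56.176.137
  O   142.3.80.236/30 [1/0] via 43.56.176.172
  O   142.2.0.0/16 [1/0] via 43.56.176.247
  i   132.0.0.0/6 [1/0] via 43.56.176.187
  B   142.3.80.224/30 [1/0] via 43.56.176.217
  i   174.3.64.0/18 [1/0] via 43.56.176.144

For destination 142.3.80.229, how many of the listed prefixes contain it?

0

No listed prefix contains 142.3.80.229.
Total matching entries: 0.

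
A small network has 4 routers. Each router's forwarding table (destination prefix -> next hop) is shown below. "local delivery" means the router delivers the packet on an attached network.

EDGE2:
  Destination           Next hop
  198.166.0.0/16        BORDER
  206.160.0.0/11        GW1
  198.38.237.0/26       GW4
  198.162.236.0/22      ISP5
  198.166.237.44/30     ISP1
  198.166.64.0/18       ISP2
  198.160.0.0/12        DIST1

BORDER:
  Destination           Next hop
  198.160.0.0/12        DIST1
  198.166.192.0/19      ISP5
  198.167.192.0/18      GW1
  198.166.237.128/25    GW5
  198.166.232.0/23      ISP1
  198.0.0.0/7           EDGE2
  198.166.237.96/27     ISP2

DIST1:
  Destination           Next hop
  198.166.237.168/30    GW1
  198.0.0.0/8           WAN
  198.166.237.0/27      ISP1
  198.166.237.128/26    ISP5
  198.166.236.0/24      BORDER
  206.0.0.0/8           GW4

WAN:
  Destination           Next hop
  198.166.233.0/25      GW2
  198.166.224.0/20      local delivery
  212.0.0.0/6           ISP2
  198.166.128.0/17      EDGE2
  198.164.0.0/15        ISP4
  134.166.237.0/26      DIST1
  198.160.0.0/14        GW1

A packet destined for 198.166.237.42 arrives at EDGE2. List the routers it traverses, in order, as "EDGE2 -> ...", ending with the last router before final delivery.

EDGE2 -> BORDER -> DIST1 -> WAN

At EDGE2: longest match for 198.166.237.42 is 198.166.0.0/16 -> BORDER
At BORDER: longest match for 198.166.237.42 is 198.160.0.0/12 -> DIST1
At DIST1: longest match for 198.166.237.42 is 198.0.0.0/8 -> WAN
At WAN: longest match for 198.166.237.42 is 198.166.224.0/20 -> local delivery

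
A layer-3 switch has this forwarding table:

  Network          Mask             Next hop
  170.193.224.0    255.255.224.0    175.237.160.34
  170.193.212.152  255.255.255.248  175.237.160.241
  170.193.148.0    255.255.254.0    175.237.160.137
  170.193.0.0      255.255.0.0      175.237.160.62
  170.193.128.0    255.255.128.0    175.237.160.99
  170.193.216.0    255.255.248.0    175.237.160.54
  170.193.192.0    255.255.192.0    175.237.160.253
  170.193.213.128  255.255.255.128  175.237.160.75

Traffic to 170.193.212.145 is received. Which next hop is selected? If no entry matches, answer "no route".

Routes whose prefix contains 170.193.212.145:
  170.193.0.0/16 (170.193.0.0 - 170.193.255.255) -> 175.237.160.62
  170.193.128.0/17 (170.193.128.0 - 170.193.255.255) -> 175.237.160.99
  170.193.192.0/18 (170.193.192.0 - 170.193.255.255) -> 175.237.160.253
More-specific entries that do NOT match:
  170.193.212.152/29 (170.193.212.152 - 170.193.212.159) does not contain 170.193.212.145
  170.193.213.128/25 (170.193.213.128 - 170.193.213.255) does not contain 170.193.212.145
  170.193.148.0/23 (170.193.148.0 - 170.193.149.255) does not contain 170.193.212.145
  170.193.216.0/21 (170.193.216.0 - 170.193.223.255) does not contain 170.193.212.145
  170.193.224.0/19 (170.193.224.0 - 170.193.255.255) does not contain 170.193.212.145
Longest matching prefix is /18 -> next hop 175.237.160.253.

175.237.160.253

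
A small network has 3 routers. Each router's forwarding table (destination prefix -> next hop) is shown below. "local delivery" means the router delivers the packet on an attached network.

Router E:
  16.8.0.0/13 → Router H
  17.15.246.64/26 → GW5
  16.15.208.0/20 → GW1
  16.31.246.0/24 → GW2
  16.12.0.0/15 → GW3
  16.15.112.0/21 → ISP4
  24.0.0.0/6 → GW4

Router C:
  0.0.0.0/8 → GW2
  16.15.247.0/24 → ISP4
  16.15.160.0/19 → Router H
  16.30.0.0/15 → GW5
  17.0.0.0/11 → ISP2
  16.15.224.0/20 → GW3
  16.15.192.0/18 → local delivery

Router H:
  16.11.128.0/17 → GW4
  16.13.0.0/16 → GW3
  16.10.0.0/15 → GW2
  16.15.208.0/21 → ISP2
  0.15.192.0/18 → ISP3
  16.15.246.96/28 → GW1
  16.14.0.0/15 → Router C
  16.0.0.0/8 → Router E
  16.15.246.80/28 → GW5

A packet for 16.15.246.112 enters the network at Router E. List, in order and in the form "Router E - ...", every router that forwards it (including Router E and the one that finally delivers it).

Router E - Router H - Router C

At Router E: longest match for 16.15.246.112 is 16.8.0.0/13 -> Router H
At Router H: longest match for 16.15.246.112 is 16.14.0.0/15 -> Router C
At Router C: longest match for 16.15.246.112 is 16.15.192.0/18 -> local delivery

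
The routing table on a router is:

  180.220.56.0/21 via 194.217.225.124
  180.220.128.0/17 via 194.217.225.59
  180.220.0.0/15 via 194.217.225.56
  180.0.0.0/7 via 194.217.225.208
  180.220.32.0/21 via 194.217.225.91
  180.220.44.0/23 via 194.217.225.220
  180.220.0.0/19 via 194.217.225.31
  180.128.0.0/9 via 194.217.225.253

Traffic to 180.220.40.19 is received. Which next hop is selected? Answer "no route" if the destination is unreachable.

194.217.225.56

Routes whose prefix contains 180.220.40.19:
  180.0.0.0/7 (180.0.0.0 - 181.255.255.255) -> 194.217.225.208
  180.128.0.0/9 (180.128.0.0 - 180.255.255.255) -> 194.217.225.253
  180.220.0.0/15 (180.220.0.0 - 180.221.255.255) -> 194.217.225.56
More-specific entries that do NOT match:
  180.220.44.0/23 (180.220.44.0 - 180.220.45.255) does not contain 180.220.40.19
  180.220.56.0/21 (180.220.56.0 - 180.220.63.255) does not contain 180.220.40.19
  180.220.32.0/21 (180.220.32.0 - 180.220.39.255) does not contain 180.220.40.19
  180.220.0.0/19 (180.220.0.0 - 180.220.31.255) does not contain 180.220.40.19
  180.220.128.0/17 (180.220.128.0 - 180.220.255.255) does not contain 180.220.40.19
Longest matching prefix is /15 -> next hop 194.217.225.56.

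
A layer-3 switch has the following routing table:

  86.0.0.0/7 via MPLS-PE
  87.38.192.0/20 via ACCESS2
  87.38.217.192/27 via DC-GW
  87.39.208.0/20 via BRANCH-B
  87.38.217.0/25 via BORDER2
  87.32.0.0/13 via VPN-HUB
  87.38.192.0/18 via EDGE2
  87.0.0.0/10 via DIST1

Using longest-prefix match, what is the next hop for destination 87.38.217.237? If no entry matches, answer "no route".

Routes whose prefix contains 87.38.217.237:
  86.0.0.0/7 (86.0.0.0 - 87.255.255.255) -> MPLS-PE
  87.0.0.0/10 (87.0.0.0 - 87.63.255.255) -> DIST1
  87.32.0.0/13 (87.32.0.0 - 87.39.255.255) -> VPN-HUB
  87.38.192.0/18 (87.38.192.0 - 87.38.255.255) -> EDGE2
More-specific entries that do NOT match:
  87.38.217.192/27 (87.38.217.192 - 87.38.217.223) does not contain 87.38.217.237
  87.38.217.0/25 (87.38.217.0 - 87.38.217.127) does not contain 87.38.217.237
  87.38.192.0/20 (87.38.192.0 - 87.38.207.255) does not contain 87.38.217.237
  87.39.208.0/20 (87.39.208.0 - 87.39.223.255) does not contain 87.38.217.237
Longest matching prefix is /18 -> next hop EDGE2.

EDGE2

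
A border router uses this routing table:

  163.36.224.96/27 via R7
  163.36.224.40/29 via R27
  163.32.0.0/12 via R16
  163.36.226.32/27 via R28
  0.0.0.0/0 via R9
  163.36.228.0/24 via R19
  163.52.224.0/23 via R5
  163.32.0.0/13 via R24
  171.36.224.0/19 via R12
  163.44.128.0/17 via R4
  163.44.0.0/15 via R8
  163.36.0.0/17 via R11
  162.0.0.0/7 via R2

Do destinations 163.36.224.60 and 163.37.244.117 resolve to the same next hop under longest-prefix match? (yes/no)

yes

163.36.224.60: longest match 163.32.0.0/13 -> R24
163.37.244.117: longest match 163.32.0.0/13 -> R24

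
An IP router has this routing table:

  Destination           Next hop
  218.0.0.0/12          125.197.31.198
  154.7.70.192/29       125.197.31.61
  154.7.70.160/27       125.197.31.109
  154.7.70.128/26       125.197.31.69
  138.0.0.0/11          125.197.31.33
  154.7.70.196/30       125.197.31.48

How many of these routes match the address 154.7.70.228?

No listed prefix contains 154.7.70.228.
Total matching entries: 0.

0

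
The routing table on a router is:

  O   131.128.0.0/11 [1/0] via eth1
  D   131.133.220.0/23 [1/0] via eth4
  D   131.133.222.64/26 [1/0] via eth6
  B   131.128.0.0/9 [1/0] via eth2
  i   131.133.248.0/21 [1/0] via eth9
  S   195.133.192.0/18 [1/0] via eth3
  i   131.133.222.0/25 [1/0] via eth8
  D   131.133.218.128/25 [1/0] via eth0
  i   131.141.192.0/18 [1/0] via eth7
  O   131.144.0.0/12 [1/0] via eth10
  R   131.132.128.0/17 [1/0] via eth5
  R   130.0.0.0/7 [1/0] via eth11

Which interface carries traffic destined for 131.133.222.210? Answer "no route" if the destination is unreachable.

eth1

Routes whose prefix contains 131.133.222.210:
  130.0.0.0/7 (130.0.0.0 - 131.255.255.255) -> eth11
  131.128.0.0/9 (131.128.0.0 - 131.255.255.255) -> eth2
  131.128.0.0/11 (131.128.0.0 - 131.159.255.255) -> eth1
More-specific entries that do NOT match:
  131.133.222.64/26 (131.133.222.64 - 131.133.222.127) does not contain 131.133.222.210
  131.133.222.0/25 (131.133.222.0 - 131.133.222.127) does not contain 131.133.222.210
  131.133.218.128/25 (131.133.218.128 - 131.133.218.255) does not contain 131.133.222.210
  131.133.220.0/23 (131.133.220.0 - 131.133.221.255) does not contain 131.133.222.210
  131.133.248.0/21 (131.133.248.0 - 131.133.255.255) does not contain 131.133.222.210
  195.133.192.0/18 (195.133.192.0 - 195.133.255.255) does not contain 131.133.222.210
  131.141.192.0/18 (131.141.192.0 - 131.141.255.255) does not contain 131.133.222.210
  131.132.128.0/17 (131.132.128.0 - 131.132.255.255) does not contain 131.133.222.210
  131.144.0.0/12 (131.144.0.0 - 131.159.255.255) does not contain 131.133.222.210
Longest matching prefix is /11 -> interface eth1.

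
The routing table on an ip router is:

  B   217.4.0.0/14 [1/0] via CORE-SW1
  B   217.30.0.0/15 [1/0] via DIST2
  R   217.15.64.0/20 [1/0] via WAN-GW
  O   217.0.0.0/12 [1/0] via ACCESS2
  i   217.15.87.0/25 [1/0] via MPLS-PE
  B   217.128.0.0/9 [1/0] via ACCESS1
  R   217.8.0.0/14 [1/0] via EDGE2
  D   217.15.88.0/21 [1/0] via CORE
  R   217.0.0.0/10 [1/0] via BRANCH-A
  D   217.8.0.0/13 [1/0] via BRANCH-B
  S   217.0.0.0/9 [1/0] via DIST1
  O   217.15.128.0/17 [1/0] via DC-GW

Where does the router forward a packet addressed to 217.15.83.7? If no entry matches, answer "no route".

BRANCH-B

Routes whose prefix contains 217.15.83.7:
  217.0.0.0/9 (217.0.0.0 - 217.127.255.255) -> DIST1
  217.0.0.0/10 (217.0.0.0 - 217.63.255.255) -> BRANCH-A
  217.0.0.0/12 (217.0.0.0 - 217.15.255.255) -> ACCESS2
  217.8.0.0/13 (217.8.0.0 - 217.15.255.255) -> BRANCH-B
More-specific entries that do NOT match:
  217.15.87.0/25 (217.15.87.0 - 217.15.87.127) does not contain 217.15.83.7
  217.15.88.0/21 (217.15.88.0 - 217.15.95.255) does not contain 217.15.83.7
  217.15.64.0/20 (217.15.64.0 - 217.15.79.255) does not contain 217.15.83.7
  217.15.128.0/17 (217.15.128.0 - 217.15.255.255) does not contain 217.15.83.7
  217.30.0.0/15 (217.30.0.0 - 217.31.255.255) does not contain 217.15.83.7
  217.4.0.0/14 (217.4.0.0 - 217.7.255.255) does not contain 217.15.83.7
  217.8.0.0/14 (217.8.0.0 - 217.11.255.255) does not contain 217.15.83.7
Longest matching prefix is /13 -> next hop BRANCH-B.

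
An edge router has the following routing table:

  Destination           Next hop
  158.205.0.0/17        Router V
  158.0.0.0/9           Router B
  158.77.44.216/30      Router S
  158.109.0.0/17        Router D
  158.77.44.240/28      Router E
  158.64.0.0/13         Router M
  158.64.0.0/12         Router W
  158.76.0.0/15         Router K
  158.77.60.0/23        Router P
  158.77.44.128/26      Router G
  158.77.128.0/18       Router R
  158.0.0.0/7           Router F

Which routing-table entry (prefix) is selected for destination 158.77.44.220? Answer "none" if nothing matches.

158.76.0.0/15

Entries matching 158.77.44.220:
  158.0.0.0/7 (158.0.0.0 - 159.255.255.255)
  158.0.0.0/9 (158.0.0.0 - 158.127.255.255)
  158.64.0.0/12 (158.64.0.0 - 158.79.255.255)
  158.76.0.0/15 (158.76.0.0 - 158.77.255.255)
Most specific is 158.76.0.0/15.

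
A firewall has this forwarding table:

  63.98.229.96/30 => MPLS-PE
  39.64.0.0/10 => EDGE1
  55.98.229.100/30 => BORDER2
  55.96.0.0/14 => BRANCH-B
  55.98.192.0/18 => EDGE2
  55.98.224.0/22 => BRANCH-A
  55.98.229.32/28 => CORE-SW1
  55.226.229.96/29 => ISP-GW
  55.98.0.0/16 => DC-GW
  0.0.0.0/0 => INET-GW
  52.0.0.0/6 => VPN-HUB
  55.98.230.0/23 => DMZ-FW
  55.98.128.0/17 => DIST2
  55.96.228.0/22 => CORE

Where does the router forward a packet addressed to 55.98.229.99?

EDGE2

Routes whose prefix contains 55.98.229.99:
  0.0.0.0/0 (default, matches everything) -> INET-GW
  52.0.0.0/6 (52.0.0.0 - 55.255.255.255) -> VPN-HUB
  55.96.0.0/14 (55.96.0.0 - 55.99.255.255) -> BRANCH-B
  55.98.0.0/16 (55.98.0.0 - 55.98.255.255) -> DC-GW
  55.98.128.0/17 (55.98.128.0 - 55.98.255.255) -> DIST2
  55.98.192.0/18 (55.98.192.0 - 55.98.255.255) -> EDGE2
More-specific entries that do NOT match:
  63.98.229.96/30 (63.98.229.96 - 63.98.229.99) does not contain 55.98.229.99
  55.98.229.100/30 (55.98.229.100 - 55.98.229.103) does not contain 55.98.229.99
  55.226.229.96/29 (55.226.229.96 - 55.226.229.103) does not contain 55.98.229.99
  55.98.229.32/28 (55.98.229.32 - 55.98.229.47) does not contain 55.98.229.99
  55.98.230.0/23 (55.98.230.0 - 55.98.231.255) does not contain 55.98.229.99
  55.98.224.0/22 (55.98.224.0 - 55.98.227.255) does not contain 55.98.229.99
  55.96.228.0/22 (55.96.228.0 - 55.96.231.255) does not contain 55.98.229.99
Longest matching prefix is /18 -> next hop EDGE2.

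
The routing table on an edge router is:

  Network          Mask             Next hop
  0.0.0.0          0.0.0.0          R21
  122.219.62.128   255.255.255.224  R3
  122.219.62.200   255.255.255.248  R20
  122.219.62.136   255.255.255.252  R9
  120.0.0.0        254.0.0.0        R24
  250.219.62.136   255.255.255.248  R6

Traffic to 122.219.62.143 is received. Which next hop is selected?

R3

Routes whose prefix contains 122.219.62.143:
  0.0.0.0/0 (default, matches everything) -> R21
  122.219.62.128/27 (122.219.62.128 - 122.219.62.159) -> R3
More-specific entries that do NOT match:
  122.219.62.136/30 (122.219.62.136 - 122.219.62.139) does not contain 122.219.62.143
  122.219.62.200/29 (122.219.62.200 - 122.219.62.207) does not contain 122.219.62.143
  250.219.62.136/29 (250.219.62.136 - 250.219.62.143) does not contain 122.219.62.143
Longest matching prefix is /27 -> next hop R3.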